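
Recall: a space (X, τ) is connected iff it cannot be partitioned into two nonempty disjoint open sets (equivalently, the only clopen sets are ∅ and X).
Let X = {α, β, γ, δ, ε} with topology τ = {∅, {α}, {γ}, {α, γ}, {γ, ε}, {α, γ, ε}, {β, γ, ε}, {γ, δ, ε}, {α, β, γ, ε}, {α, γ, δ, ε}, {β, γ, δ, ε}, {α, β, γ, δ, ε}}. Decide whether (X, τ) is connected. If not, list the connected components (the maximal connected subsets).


(X, τ) is disconnected; components = [{α}, {β, γ, δ, ε}].

Find clopen sets (U ∈ τ with X ∖ U ∈ τ):
  U = ∅, X ∖ U = {α, β, γ, δ, ε} — both open, so U is clopen.
  U = {α}, X ∖ U = {β, γ, δ, ε} — both open, so U is clopen.
  U = {β, γ, δ, ε}, X ∖ U = {α} — both open, so U is clopen.
  U = {α, β, γ, δ, ε}, X ∖ U = ∅ — both open, so U is clopen.
Nontrivial clopen(s) exist: e.g. {α}. So (X, τ) is disconnected.
Compute connected components by grouping points that agree on all clopens:
  component: {α}
  component: {β, γ, δ, ε}


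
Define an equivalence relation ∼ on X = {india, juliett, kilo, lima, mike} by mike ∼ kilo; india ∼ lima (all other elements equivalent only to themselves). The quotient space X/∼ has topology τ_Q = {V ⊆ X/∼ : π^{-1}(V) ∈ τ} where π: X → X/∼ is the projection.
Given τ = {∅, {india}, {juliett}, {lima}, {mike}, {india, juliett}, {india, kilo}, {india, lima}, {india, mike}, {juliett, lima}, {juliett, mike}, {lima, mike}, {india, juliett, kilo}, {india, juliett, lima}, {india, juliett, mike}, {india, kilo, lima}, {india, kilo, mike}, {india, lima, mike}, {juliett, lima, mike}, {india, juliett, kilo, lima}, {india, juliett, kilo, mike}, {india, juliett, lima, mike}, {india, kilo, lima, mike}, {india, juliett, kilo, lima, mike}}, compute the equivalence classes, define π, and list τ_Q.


X/∼ = {[india=lima], [juliett], [kilo=mike]}; |τ_Q| = 6.

Equivalence classes: [india=lima], [juliett], [kilo=mike].
Quotient map π: X → X/∼ sends india ↦ [india=lima], juliett ↦ [juliett], kilo ↦ [kilo=mike], lima ↦ [india=lima], mike ↦ [kilo=mike].
For each subset V ⊆ X/∼, compute π^{-1}(V) ⊆ X and check whether π^{-1}(V) ∈ τ. V is open in τ_Q iff π^{-1}(V) ∈ τ.
  V = {}: π^{-1}(V) = ∅ ∈ τ ✓.
  V = {[india=lima]}: π^{-1}(V) = {india, lima} ∈ τ ✓.
  V = {[juliett]}: π^{-1}(V) = {juliett} ∈ τ ✓.
  V = {[india=lima], [juliett]}: π^{-1}(V) = {india, juliett, lima} ∈ τ ✓.
  V = {[kilo=mike]}: π^{-1}(V) = {kilo, mike} ∉ τ ✗.
  V = {[india=lima], [kilo=mike]}: π^{-1}(V) = {india, kilo, lima, mike} ∈ τ ✓.
  V = {[juliett], [kilo=mike]}: π^{-1}(V) = {juliett, kilo, mike} ∉ τ ✗.
  V = {[india=lima], [juliett], [kilo=mike]}: π^{-1}(V) = {india, juliett, kilo, lima, mike} ∈ τ ✓.
Open sets in the quotient: τ_Q = {{}, {[india=lima]}, {[juliett]}, {[india=lima], [juliett]}, {[india=lima], [kilo=mike]}, {[india=lima], [juliett], [kilo=mike]}} (6 elements).


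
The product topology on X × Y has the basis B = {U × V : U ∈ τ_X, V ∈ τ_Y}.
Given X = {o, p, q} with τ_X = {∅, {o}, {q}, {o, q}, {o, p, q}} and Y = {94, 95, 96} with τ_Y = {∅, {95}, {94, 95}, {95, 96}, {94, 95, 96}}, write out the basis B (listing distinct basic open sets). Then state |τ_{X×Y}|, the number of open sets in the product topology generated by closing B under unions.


Basis B = {∅ × ∅, {o} × {95}, {q} × {95}, {o} × {94, 95}, {o} × {95, 96}, {o, q} × {95}, {q} × {94, 95}, {q} × {95, 96}, {o} × {94, 95, 96}, {o, p, q} × {95}, {q} × {94, 95, 96}, {o, q} × {94, 95}, {o, q} × {95, 96}, {o, q} × {94, 95, 96}, {o, p, q} × {94, 95}, {o, p, q} × {95, 96}, {o, p, q} × {94, 95, 96}}; |τ_{X×Y}| = 50.

Enumerate products U × V with U ∈ τ_X, V ∈ τ_Y (deduplicated):
  ∅ × ∅ = {} (∅)
  {o} × {95} = {(o,95)}
  {q} × {95} = {(q,95)}
  {o} × {94, 95} = {(o,94), (o,95)}
  {o} × {95, 96} = {(o,95), (o,96)}
  {o, q} × {95} = {(o,95), (q,95)}
  {q} × {94, 95} = {(q,94), (q,95)}
  {q} × {95, 96} = {(q,95), (q,96)}
  {o} × {94, 95, 96} = {(o,94), (o,95), (o,96)}
  {o, p, q} × {95} = {(o,95), (p,95), (q,95)}
  {q} × {94, 95, 96} = {(q,94), (q,95), (q,96)}
  {o, q} × {94, 95} = {(o,94), (o,95), (q,94), (q,95)}
  {o, q} × {95, 96} = {(o,95), (o,96), (q,95), (q,96)}
  {o, q} × {94, 95, 96} = {(o,94), (o,95), (o,96), (q,94), (q,95), (q,96)}
  {o, p, q} × {94, 95} = {(o,94), (o,95), (p,94), (p,95), (q,94), (q,95)}
  {o, p, q} × {95, 96} = {(o,95), (o,96), (p,95), (p,96), (q,95), (q,96)}
  {o, p, q} × {94, 95, 96} = {(o,94), (o,95), (o,96), (p,94), (p,95), (p,96), (q,94), (q,95), (q,96)}
These 17 distinct sets form the basis B.
Close under arbitrary unions to get τ_{X×Y}; counting gives |τ_{X×Y}| = 50.


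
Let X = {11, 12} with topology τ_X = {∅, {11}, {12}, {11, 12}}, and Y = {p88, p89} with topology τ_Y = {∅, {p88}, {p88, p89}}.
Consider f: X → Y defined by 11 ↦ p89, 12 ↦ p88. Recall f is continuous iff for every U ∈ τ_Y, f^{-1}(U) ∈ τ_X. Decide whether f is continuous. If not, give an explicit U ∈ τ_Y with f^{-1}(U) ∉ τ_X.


f IS continuous.

Compute f^{-1}(U) for each U ∈ τ_Y:
  U = ∅: f^{-1}(U) = ∅ ∈ τ_X ✓.
  U = {p88}: f^{-1}(U) = {12} ∈ τ_X ✓.
  U = {p88, p89}: f^{-1}(U) = {11, 12} ∈ τ_X ✓.
Every preimage lies in τ_X, so f IS continuous.


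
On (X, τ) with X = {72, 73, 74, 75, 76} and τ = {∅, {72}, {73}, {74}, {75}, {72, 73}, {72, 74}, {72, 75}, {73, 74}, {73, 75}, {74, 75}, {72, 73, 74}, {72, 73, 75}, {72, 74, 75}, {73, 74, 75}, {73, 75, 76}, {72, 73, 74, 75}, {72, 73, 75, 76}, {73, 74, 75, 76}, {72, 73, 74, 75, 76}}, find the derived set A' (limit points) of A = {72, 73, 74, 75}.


A' = {76}

For each x ∈ X, list the open sets U ∈ τ with x ∈ U, then check whether U ∩ (A ∖ {x}) ≠ ∅ for every such U.
  x = 72: open {72} ∋ x has {72} ∩ (A ∖ {72}) = ∅, so x is NOT a limit point.
  x = 73: open {73} ∋ x has {73} ∩ (A ∖ {73}) = ∅, so x is NOT a limit point.
  x = 74: open {74} ∋ x has {74} ∩ (A ∖ {74}) = ∅, so x is NOT a limit point.
  x = 75: open {75} ∋ x has {75} ∩ (A ∖ {75}) = ∅, so x is NOT a limit point.
  x = 76: opens ∋ x are {73, 75, 76}, {72, 73, 75, 76}, {73, 74, 75, 76}, {72, 73, 74, 75, 76}; each meets A ∖ {76}, so x IS a limit point.
Collecting: A' = {76}.


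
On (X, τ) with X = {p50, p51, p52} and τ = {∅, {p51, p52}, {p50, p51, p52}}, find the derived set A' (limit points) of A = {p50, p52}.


A' = {p50, p51}

For each x ∈ X, list the open sets U ∈ τ with x ∈ U, then check whether U ∩ (A ∖ {x}) ≠ ∅ for every such U.
  x = p50: opens ∋ x are {p50, p51, p52}; each meets A ∖ {p50}, so x IS a limit point.
  x = p51: opens ∋ x are {p51, p52}, {p50, p51, p52}; each meets A ∖ {p51}, so x IS a limit point.
  x = p52: open {p51, p52} ∋ x has {p51, p52} ∩ (A ∖ {p52}) = ∅, so x is NOT a limit point.
Collecting: A' = {p50, p51}.


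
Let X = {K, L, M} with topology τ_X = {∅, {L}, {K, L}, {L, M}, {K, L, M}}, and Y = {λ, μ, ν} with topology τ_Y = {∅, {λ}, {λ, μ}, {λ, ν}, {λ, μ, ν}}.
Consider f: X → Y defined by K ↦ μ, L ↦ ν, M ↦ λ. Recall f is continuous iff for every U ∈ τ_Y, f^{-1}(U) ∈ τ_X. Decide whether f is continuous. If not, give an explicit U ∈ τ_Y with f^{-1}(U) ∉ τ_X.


f is NOT continuous.

Compute f^{-1}(U) for each U ∈ τ_Y:
  U = ∅: f^{-1}(U) = ∅ ∈ τ_X ✓.
  U = {λ}: f^{-1}(U) = {M} ∉ τ_X ✗.
  U = {λ, μ}: f^{-1}(U) = {K, M} ∉ τ_X ✗.
  U = {λ, ν}: f^{-1}(U) = {L, M} ∈ τ_X ✓.
  U = {λ, μ, ν}: f^{-1}(U) = {K, L, M} ∈ τ_X ✓.
Found U = {λ} with f^{-1}(U) = {M} not in τ_X. Therefore f is NOT continuous.


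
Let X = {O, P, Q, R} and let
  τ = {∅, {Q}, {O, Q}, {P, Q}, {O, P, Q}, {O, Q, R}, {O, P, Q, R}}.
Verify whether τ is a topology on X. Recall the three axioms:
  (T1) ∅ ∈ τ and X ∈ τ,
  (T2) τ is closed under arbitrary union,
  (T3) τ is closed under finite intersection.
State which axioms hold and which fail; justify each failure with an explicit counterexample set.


τ IS a topology on X.

Axiom (T1): ∅ ∈ τ? Yes; X ∈ τ? Yes.
Axiom (T2/T3): check pairwise unions and intersections of members of τ.
All pairwise intersections and unions checked — each lies in τ. Therefore τ satisfies (T1), (T2), (T3): it IS a topology on X.


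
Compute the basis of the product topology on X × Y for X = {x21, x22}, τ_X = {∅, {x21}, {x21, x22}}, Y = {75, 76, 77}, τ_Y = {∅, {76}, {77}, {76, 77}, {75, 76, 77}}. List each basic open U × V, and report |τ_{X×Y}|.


Basis B = {∅ × ∅, {x21} × {76}, {x21} × {77}, {x21} × {76, 77}, {x21, x22} × {76}, {x21, x22} × {77}, {x21} × {75, 76, 77}, {x21, x22} × {76, 77}, {x21, x22} × {75, 76, 77}}; |τ_{X×Y}| = 14.

Enumerate products U × V with U ∈ τ_X, V ∈ τ_Y (deduplicated):
  ∅ × ∅ = {} (∅)
  {x21} × {76} = {(x21,76)}
  {x21} × {77} = {(x21,77)}
  {x21} × {76, 77} = {(x21,76), (x21,77)}
  {x21, x22} × {76} = {(x21,76), (x22,76)}
  {x21, x22} × {77} = {(x21,77), (x22,77)}
  {x21} × {75, 76, 77} = {(x21,75), (x21,76), (x21,77)}
  {x21, x22} × {76, 77} = {(x21,76), (x21,77), (x22,76), (x22,77)}
  {x21, x22} × {75, 76, 77} = {(x21,75), (x21,76), (x21,77), (x22,75), (x22,76), (x22,77)}
These 9 distinct sets form the basis B.
Close under arbitrary unions to get τ_{X×Y}; counting gives |τ_{X×Y}| = 14.


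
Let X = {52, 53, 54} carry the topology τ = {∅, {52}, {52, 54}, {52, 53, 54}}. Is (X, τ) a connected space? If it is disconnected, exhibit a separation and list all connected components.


(X, τ) is connected.

Find clopen sets (U ∈ τ with X ∖ U ∈ τ):
  U = ∅, X ∖ U = {52, 53, 54} — both open, so U is clopen.
  U = {52, 53, 54}, X ∖ U = ∅ — both open, so U is clopen.
Only trivial clopens (∅ and X) exist, so (X, τ) is connected.
Compute connected components by grouping points that agree on all clopens:
  component: {52, 53, 54}


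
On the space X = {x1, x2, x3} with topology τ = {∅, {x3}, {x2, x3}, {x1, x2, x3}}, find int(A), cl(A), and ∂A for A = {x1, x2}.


int(A) = ∅, cl(A) = {x1, x2}, ∂A = {x1, x2}.

Closed sets in (X, τ) are complements of opens:
  closed(X, τ) = {∅, {x1}, {x1, x2}, {x1, x2, x3}}.
int(A) = ⋃ {U ∈ τ : U ⊆ A}. Opens contained in A: ∅.
Taking the union of these: int(A) = ∅.
cl(A) = ⋂ {C closed : A ⊆ C}. Closed sets containing A: {x1, x2}, {x1, x2, x3}.
Intersecting these: cl(A) = {x1, x2}.
∂A = cl(A) ∖ int(A) = {x1, x2} ∖ ∅ = {x1, x2}.


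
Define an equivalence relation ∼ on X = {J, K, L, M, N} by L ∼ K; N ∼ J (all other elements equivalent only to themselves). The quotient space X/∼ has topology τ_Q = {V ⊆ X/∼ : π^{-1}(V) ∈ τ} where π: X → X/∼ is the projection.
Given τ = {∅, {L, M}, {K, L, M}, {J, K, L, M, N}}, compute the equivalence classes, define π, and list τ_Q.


X/∼ = {[J=N], [K=L], [M]}; |τ_Q| = 3.

Equivalence classes: [J=N], [K=L], [M].
Quotient map π: X → X/∼ sends J ↦ [J=N], K ↦ [K=L], L ↦ [K=L], M ↦ [M], N ↦ [J=N].
For each subset V ⊆ X/∼, compute π^{-1}(V) ⊆ X and check whether π^{-1}(V) ∈ τ. V is open in τ_Q iff π^{-1}(V) ∈ τ.
  V = {}: π^{-1}(V) = ∅ ∈ τ ✓.
  V = {[J=N]}: π^{-1}(V) = {J, N} ∉ τ ✗.
  V = {[K=L]}: π^{-1}(V) = {K, L} ∉ τ ✗.
  V = {[J=N], [K=L]}: π^{-1}(V) = {J, K, L, N} ∉ τ ✗.
  V = {[M]}: π^{-1}(V) = {M} ∉ τ ✗.
  V = {[J=N], [M]}: π^{-1}(V) = {J, M, N} ∉ τ ✗.
  V = {[K=L], [M]}: π^{-1}(V) = {K, L, M} ∈ τ ✓.
  V = {[J=N], [K=L], [M]}: π^{-1}(V) = {J, K, L, M, N} ∈ τ ✓.
Open sets in the quotient: τ_Q = {{}, {[K=L], [M]}, {[J=N], [K=L], [M]}} (3 elements).


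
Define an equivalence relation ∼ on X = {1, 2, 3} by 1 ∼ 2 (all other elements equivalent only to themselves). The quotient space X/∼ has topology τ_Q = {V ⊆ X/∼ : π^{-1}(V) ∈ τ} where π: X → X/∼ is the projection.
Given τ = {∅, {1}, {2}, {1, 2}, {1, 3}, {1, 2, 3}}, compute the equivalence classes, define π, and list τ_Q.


X/∼ = {[1=2], [3]}; |τ_Q| = 3.

Equivalence classes: [1=2], [3].
Quotient map π: X → X/∼ sends 1 ↦ [1=2], 2 ↦ [1=2], 3 ↦ [3].
For each subset V ⊆ X/∼, compute π^{-1}(V) ⊆ X and check whether π^{-1}(V) ∈ τ. V is open in τ_Q iff π^{-1}(V) ∈ τ.
  V = {}: π^{-1}(V) = ∅ ∈ τ ✓.
  V = {[1=2]}: π^{-1}(V) = {1, 2} ∈ τ ✓.
  V = {[3]}: π^{-1}(V) = {3} ∉ τ ✗.
  V = {[1=2], [3]}: π^{-1}(V) = {1, 2, 3} ∈ τ ✓.
Open sets in the quotient: τ_Q = {{}, {[1=2]}, {[1=2], [3]}} (3 elements).


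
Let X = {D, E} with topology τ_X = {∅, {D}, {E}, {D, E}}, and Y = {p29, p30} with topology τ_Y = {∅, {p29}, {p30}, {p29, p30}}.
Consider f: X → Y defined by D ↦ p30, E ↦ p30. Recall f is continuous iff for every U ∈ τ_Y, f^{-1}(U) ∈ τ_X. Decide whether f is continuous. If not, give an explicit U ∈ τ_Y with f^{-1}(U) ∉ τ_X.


f IS continuous.

Compute f^{-1}(U) for each U ∈ τ_Y:
  U = ∅: f^{-1}(U) = ∅ ∈ τ_X ✓.
  U = {p29}: f^{-1}(U) = ∅ ∈ τ_X ✓.
  U = {p30}: f^{-1}(U) = {D, E} ∈ τ_X ✓.
  U = {p29, p30}: f^{-1}(U) = {D, E} ∈ τ_X ✓.
Every preimage lies in τ_X, so f IS continuous.


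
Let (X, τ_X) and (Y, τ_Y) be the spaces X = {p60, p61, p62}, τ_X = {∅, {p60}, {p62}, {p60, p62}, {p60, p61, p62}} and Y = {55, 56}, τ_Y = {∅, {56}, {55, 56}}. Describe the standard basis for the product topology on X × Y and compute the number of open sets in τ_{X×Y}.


Basis B = {∅ × ∅, {p60} × {56}, {p62} × {56}, {p60} × {55, 56}, {p60, p62} × {56}, {p62} × {55, 56}, {p60, p61, p62} × {56}, {p60, p62} × {55, 56}, {p60, p61, p62} × {55, 56}}; |τ_{X×Y}| = 14.

Enumerate products U × V with U ∈ τ_X, V ∈ τ_Y (deduplicated):
  ∅ × ∅ = {} (∅)
  {p60} × {56} = {(p60,56)}
  {p62} × {56} = {(p62,56)}
  {p60} × {55, 56} = {(p60,55), (p60,56)}
  {p60, p62} × {56} = {(p60,56), (p62,56)}
  {p62} × {55, 56} = {(p62,55), (p62,56)}
  {p60, p61, p62} × {56} = {(p60,56), (p61,56), (p62,56)}
  {p60, p62} × {55, 56} = {(p60,55), (p60,56), (p62,55), (p62,56)}
  {p60, p61, p62} × {55, 56} = {(p60,55), (p60,56), (p61,55), (p61,56), (p62,55), (p62,56)}
These 9 distinct sets form the basis B.
Close under arbitrary unions to get τ_{X×Y}; counting gives |τ_{X×Y}| = 14.


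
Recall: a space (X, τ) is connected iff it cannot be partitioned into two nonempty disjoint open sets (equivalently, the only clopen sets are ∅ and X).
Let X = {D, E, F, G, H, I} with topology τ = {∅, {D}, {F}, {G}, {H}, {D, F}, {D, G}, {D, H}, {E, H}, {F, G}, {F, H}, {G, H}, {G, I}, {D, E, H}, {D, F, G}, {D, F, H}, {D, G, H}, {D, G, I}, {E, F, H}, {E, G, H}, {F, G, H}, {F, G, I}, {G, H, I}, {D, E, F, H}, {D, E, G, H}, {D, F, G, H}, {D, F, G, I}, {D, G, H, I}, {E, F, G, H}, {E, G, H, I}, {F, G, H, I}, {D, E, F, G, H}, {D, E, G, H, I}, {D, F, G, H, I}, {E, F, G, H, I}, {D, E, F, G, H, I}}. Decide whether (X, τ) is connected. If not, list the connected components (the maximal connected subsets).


(X, τ) is disconnected; components = [{D}, {F}, {E, H}, {G, I}].

Find clopen sets (U ∈ τ with X ∖ U ∈ τ):
  U = ∅, X ∖ U = {D, E, F, G, H, I} — both open, so U is clopen.
  U = {D}, X ∖ U = {E, F, G, H, I} — both open, so U is clopen.
  U = {F}, X ∖ U = {D, E, G, H, I} — both open, so U is clopen.
  U = {D, F}, X ∖ U = {E, G, H, I} — both open, so U is clopen.
  U = {E, H}, X ∖ U = {D, F, G, I} — both open, so U is clopen.
  U = {G, I}, X ∖ U = {D, E, F, H} — both open, so U is clopen.
  U = {D, E, H}, X ∖ U = {F, G, I} — both open, so U is clopen.
  U = {D, G, I}, X ∖ U = {E, F, H} — both open, so U is clopen.
  U = {E, F, H}, X ∖ U = {D, G, I} — both open, so U is clopen.
  U = {F, G, I}, X ∖ U = {D, E, H} — both open, so U is clopen.
  U = {D, E, F, H}, X ∖ U = {G, I} — both open, so U is clopen.
  U = {D, F, G, I}, X ∖ U = {E, H} — both open, so U is clopen.
  U = {E, G, H, I}, X ∖ U = {D, F} — both open, so U is clopen.
  U = {D, E, G, H, I}, X ∖ U = {F} — both open, so U is clopen.
  U = {E, F, G, H, I}, X ∖ U = {D} — both open, so U is clopen.
  U = {D, E, F, G, H, I}, X ∖ U = ∅ — both open, so U is clopen.
Nontrivial clopen(s) exist: e.g. {D}. So (X, τ) is disconnected.
Compute connected components by grouping points that agree on all clopens:
  component: {D}
  component: {F}
  component: {E, H}
  component: {G, I}


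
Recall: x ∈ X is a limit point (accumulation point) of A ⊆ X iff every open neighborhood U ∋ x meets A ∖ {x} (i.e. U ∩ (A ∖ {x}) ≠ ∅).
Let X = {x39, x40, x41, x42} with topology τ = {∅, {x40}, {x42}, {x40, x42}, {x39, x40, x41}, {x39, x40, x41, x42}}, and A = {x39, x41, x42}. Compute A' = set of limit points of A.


A' = {x39, x41}

For each x ∈ X, list the open sets U ∈ τ with x ∈ U, then check whether U ∩ (A ∖ {x}) ≠ ∅ for every such U.
  x = x39: opens ∋ x are {x39, x40, x41}, {x39, x40, x41, x42}; each meets A ∖ {x39}, so x IS a limit point.
  x = x40: open {x40} ∋ x has {x40} ∩ (A ∖ {x40}) = ∅, so x is NOT a limit point.
  x = x41: opens ∋ x are {x39, x40, x41}, {x39, x40, x41, x42}; each meets A ∖ {x41}, so x IS a limit point.
  x = x42: open {x42} ∋ x has {x42} ∩ (A ∖ {x42}) = ∅, so x is NOT a limit point.
Collecting: A' = {x39, x41}.


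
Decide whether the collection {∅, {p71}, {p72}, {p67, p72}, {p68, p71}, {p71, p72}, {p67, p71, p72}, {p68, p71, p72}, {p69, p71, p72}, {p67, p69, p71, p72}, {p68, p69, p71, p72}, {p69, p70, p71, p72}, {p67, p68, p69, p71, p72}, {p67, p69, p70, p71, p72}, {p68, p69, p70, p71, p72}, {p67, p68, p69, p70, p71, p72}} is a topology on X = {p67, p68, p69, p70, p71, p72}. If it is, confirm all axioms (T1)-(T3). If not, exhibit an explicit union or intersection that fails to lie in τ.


τ is NOT a topology on X.

Axiom (T1): ∅ ∈ τ? Yes; X ∈ τ? Yes.
Axiom (T2/T3): check pairwise unions and intersections of members of τ.
Counterexample for (T2): {p67, p72} ∪ {p68, p71} = {p67, p68, p71, p72} ∉ τ. Therefore τ is NOT a topology.


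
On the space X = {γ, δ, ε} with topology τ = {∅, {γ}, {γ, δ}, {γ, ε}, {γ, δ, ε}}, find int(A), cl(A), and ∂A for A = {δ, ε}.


int(A) = ∅, cl(A) = {δ, ε}, ∂A = {δ, ε}.

Closed sets in (X, τ) are complements of opens:
  closed(X, τ) = {∅, {δ}, {ε}, {δ, ε}, {γ, δ, ε}}.
int(A) = ⋃ {U ∈ τ : U ⊆ A}. Opens contained in A: ∅.
Taking the union of these: int(A) = ∅.
cl(A) = ⋂ {C closed : A ⊆ C}. Closed sets containing A: {δ, ε}, {γ, δ, ε}.
Intersecting these: cl(A) = {δ, ε}.
∂A = cl(A) ∖ int(A) = {δ, ε} ∖ ∅ = {δ, ε}.


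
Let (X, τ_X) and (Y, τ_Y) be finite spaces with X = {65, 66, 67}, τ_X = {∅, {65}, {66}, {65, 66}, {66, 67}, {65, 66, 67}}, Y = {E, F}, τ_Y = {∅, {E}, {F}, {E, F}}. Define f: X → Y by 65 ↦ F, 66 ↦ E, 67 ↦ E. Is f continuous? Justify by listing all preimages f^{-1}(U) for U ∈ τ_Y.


f IS continuous.

Compute f^{-1}(U) for each U ∈ τ_Y:
  U = ∅: f^{-1}(U) = ∅ ∈ τ_X ✓.
  U = {E}: f^{-1}(U) = {66, 67} ∈ τ_X ✓.
  U = {F}: f^{-1}(U) = {65} ∈ τ_X ✓.
  U = {E, F}: f^{-1}(U) = {65, 66, 67} ∈ τ_X ✓.
Every preimage lies in τ_X, so f IS continuous.


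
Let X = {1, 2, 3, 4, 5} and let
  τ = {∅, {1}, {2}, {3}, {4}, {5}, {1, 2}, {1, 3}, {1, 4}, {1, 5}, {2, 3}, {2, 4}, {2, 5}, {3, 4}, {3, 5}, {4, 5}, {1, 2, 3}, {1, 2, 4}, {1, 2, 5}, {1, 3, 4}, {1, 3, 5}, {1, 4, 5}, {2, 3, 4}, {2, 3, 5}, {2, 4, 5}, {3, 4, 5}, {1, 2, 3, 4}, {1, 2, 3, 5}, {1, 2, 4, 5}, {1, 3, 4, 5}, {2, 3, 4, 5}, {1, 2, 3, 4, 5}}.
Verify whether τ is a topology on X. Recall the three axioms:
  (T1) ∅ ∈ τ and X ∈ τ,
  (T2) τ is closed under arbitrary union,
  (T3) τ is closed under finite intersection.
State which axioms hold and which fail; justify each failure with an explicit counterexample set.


τ IS a topology on X.

Axiom (T1): ∅ ∈ τ? Yes; X ∈ τ? Yes.
Axiom (T2/T3): check pairwise unions and intersections of members of τ.
All pairwise intersections and unions checked — each lies in τ. Therefore τ satisfies (T1), (T2), (T3): it IS a topology on X.


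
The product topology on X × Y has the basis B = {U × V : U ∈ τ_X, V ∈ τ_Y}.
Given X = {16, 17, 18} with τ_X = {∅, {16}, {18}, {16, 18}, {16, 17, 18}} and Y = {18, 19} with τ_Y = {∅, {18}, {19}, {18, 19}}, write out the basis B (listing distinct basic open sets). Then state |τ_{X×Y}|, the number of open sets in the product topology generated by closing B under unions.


Basis B = {∅ × ∅, {16} × {18}, {16} × {19}, {18} × {18}, {18} × {19}, {16} × {18, 19}, {16, 18} × {18}, {16, 18} × {19}, {18} × {18, 19}, {16, 17, 18} × {18}, {16, 17, 18} × {19}, {16, 18} × {18, 19}, {16, 17, 18} × {18, 19}}; |τ_{X×Y}| = 25.

Enumerate products U × V with U ∈ τ_X, V ∈ τ_Y (deduplicated):
  ∅ × ∅ = {} (∅)
  {16} × {18} = {(16,18)}
  {16} × {19} = {(16,19)}
  {18} × {18} = {(18,18)}
  {18} × {19} = {(18,19)}
  {16} × {18, 19} = {(16,18), (16,19)}
  {16, 18} × {18} = {(16,18), (18,18)}
  {16, 18} × {19} = {(16,19), (18,19)}
  {18} × {18, 19} = {(18,18), (18,19)}
  {16, 17, 18} × {18} = {(16,18), (17,18), (18,18)}
  {16, 17, 18} × {19} = {(16,19), (17,19), (18,19)}
  {16, 18} × {18, 19} = {(16,18), (16,19), (18,18), (18,19)}
  {16, 17, 18} × {18, 19} = {(16,18), (16,19), (17,18), (17,19), (18,18), (18,19)}
These 13 distinct sets form the basis B.
Close under arbitrary unions to get τ_{X×Y}; counting gives |τ_{X×Y}| = 25.


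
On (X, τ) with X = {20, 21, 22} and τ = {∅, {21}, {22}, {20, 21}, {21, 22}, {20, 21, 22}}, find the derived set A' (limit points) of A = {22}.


A' = ∅

For each x ∈ X, list the open sets U ∈ τ with x ∈ U, then check whether U ∩ (A ∖ {x}) ≠ ∅ for every such U.
  x = 20: open {20, 21} ∋ x has {20, 21} ∩ (A ∖ {20}) = ∅, so x is NOT a limit point.
  x = 21: open {21} ∋ x has {21} ∩ (A ∖ {21}) = ∅, so x is NOT a limit point.
  x = 22: open {22} ∋ x has {22} ∩ (A ∖ {22}) = ∅, so x is NOT a limit point.
Collecting: A' = ∅.


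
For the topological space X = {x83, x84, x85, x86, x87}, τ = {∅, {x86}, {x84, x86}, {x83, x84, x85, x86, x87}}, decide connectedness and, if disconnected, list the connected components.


(X, τ) is connected.

Find clopen sets (U ∈ τ with X ∖ U ∈ τ):
  U = ∅, X ∖ U = {x83, x84, x85, x86, x87} — both open, so U is clopen.
  U = {x83, x84, x85, x86, x87}, X ∖ U = ∅ — both open, so U is clopen.
Only trivial clopens (∅ and X) exist, so (X, τ) is connected.
Compute connected components by grouping points that agree on all clopens:
  component: {x83, x84, x85, x86, x87}


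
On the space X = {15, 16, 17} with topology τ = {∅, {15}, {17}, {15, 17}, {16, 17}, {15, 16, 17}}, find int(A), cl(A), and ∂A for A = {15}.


int(A) = {15}, cl(A) = {15}, ∂A = ∅.

Closed sets in (X, τ) are complements of opens:
  closed(X, τ) = {∅, {15}, {16}, {15, 16}, {16, 17}, {15, 16, 17}}.
int(A) = ⋃ {U ∈ τ : U ⊆ A}. Opens contained in A: ∅, {15}.
Taking the union of these: int(A) = {15}.
cl(A) = ⋂ {C closed : A ⊆ C}. Closed sets containing A: {15}, {15, 16}, {15, 16, 17}.
Intersecting these: cl(A) = {15}.
∂A = cl(A) ∖ int(A) = {15} ∖ {15} = ∅.


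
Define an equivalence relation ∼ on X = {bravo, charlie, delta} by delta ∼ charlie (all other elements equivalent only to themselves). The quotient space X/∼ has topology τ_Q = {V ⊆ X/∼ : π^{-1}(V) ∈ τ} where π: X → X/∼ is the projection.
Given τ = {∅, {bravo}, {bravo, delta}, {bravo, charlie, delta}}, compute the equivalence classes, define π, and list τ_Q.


X/∼ = {[bravo], [charlie=delta]}; |τ_Q| = 3.

Equivalence classes: [bravo], [charlie=delta].
Quotient map π: X → X/∼ sends bravo ↦ [bravo], charlie ↦ [charlie=delta], delta ↦ [charlie=delta].
For each subset V ⊆ X/∼, compute π^{-1}(V) ⊆ X and check whether π^{-1}(V) ∈ τ. V is open in τ_Q iff π^{-1}(V) ∈ τ.
  V = {}: π^{-1}(V) = ∅ ∈ τ ✓.
  V = {[bravo]}: π^{-1}(V) = {bravo} ∈ τ ✓.
  V = {[charlie=delta]}: π^{-1}(V) = {charlie, delta} ∉ τ ✗.
  V = {[bravo], [charlie=delta]}: π^{-1}(V) = {bravo, charlie, delta} ∈ τ ✓.
Open sets in the quotient: τ_Q = {{}, {[bravo]}, {[bravo], [charlie=delta]}} (3 elements).


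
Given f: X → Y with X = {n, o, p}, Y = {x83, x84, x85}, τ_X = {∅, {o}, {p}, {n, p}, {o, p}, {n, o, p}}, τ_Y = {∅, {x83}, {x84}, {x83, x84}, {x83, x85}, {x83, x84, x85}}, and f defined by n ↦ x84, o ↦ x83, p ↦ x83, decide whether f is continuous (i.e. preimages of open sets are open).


f is NOT continuous.

Compute f^{-1}(U) for each U ∈ τ_Y:
  U = ∅: f^{-1}(U) = ∅ ∈ τ_X ✓.
  U = {x83}: f^{-1}(U) = {o, p} ∈ τ_X ✓.
  U = {x84}: f^{-1}(U) = {n} ∉ τ_X ✗.
  U = {x83, x84}: f^{-1}(U) = {n, o, p} ∈ τ_X ✓.
  U = {x83, x85}: f^{-1}(U) = {o, p} ∈ τ_X ✓.
  U = {x83, x84, x85}: f^{-1}(U) = {n, o, p} ∈ τ_X ✓.
Found U = {x84} with f^{-1}(U) = {n} not in τ_X. Therefore f is NOT continuous.


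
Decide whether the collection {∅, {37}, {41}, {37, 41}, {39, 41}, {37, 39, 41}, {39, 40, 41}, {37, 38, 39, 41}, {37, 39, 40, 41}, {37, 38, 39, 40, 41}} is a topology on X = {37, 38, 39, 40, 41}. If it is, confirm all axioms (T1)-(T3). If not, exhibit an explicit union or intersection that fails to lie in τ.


τ IS a topology on X.

Axiom (T1): ∅ ∈ τ? Yes; X ∈ τ? Yes.
Axiom (T2/T3): check pairwise unions and intersections of members of τ.
All pairwise intersections and unions checked — each lies in τ. Therefore τ satisfies (T1), (T2), (T3): it IS a topology on X.


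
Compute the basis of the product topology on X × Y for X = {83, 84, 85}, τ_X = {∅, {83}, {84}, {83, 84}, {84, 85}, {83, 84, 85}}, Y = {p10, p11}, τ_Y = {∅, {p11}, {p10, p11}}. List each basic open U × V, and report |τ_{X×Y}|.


Basis B = {∅ × ∅, {83} × {p11}, {84} × {p11}, {83} × {p10, p11}, {83, 84} × {p11}, {84} × {p10, p11}, {84, 85} × {p11}, {83, 84, 85} × {p11}, {83, 84} × {p10, p11}, {84, 85} × {p10, p11}, {83, 84, 85} × {p10, p11}}; |τ_{X×Y}| = 18.

Enumerate products U × V with U ∈ τ_X, V ∈ τ_Y (deduplicated):
  ∅ × ∅ = {} (∅)
  {83} × {p11} = {(83,p11)}
  {84} × {p11} = {(84,p11)}
  {83} × {p10, p11} = {(83,p10), (83,p11)}
  {83, 84} × {p11} = {(83,p11), (84,p11)}
  {84} × {p10, p11} = {(84,p10), (84,p11)}
  {84, 85} × {p11} = {(84,p11), (85,p11)}
  {83, 84, 85} × {p11} = {(83,p11), (84,p11), (85,p11)}
  {83, 84} × {p10, p11} = {(83,p10), (83,p11), (84,p10), (84,p11)}
  {84, 85} × {p10, p11} = {(84,p10), (84,p11), (85,p10), (85,p11)}
  {83, 84, 85} × {p10, p11} = {(83,p10), (83,p11), (84,p10), (84,p11), (85,p10), (85,p11)}
These 11 distinct sets form the basis B.
Close under arbitrary unions to get τ_{X×Y}; counting gives |τ_{X×Y}| = 18.


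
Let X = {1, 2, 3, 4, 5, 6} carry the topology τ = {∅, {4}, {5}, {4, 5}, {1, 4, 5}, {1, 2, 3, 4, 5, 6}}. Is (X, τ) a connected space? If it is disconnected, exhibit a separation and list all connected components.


(X, τ) is connected.

Find clopen sets (U ∈ τ with X ∖ U ∈ τ):
  U = ∅, X ∖ U = {1, 2, 3, 4, 5, 6} — both open, so U is clopen.
  U = {1, 2, 3, 4, 5, 6}, X ∖ U = ∅ — both open, so U is clopen.
Only trivial clopens (∅ and X) exist, so (X, τ) is connected.
Compute connected components by grouping points that agree on all clopens:
  component: {1, 2, 3, 4, 5, 6}


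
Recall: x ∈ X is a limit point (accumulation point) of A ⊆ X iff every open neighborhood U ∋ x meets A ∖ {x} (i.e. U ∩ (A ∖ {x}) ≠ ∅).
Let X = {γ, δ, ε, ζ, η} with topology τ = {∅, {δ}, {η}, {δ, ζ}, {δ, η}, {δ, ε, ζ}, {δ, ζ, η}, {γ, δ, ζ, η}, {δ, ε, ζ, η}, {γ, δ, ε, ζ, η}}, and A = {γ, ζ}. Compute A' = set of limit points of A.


A' = {γ, ε}

For each x ∈ X, list the open sets U ∈ τ with x ∈ U, then check whether U ∩ (A ∖ {x}) ≠ ∅ for every such U.
  x = γ: opens ∋ x are {γ, δ, ζ, η}, {γ, δ, ε, ζ, η}; each meets A ∖ {γ}, so x IS a limit point.
  x = δ: open {δ} ∋ x has {δ} ∩ (A ∖ {δ}) = ∅, so x is NOT a limit point.
  x = ε: opens ∋ x are {δ, ε, ζ}, {δ, ε, ζ, η}, {γ, δ, ε, ζ, η}; each meets A ∖ {ε}, so x IS a limit point.
  x = ζ: open {δ, ζ} ∋ x has {δ, ζ} ∩ (A ∖ {ζ}) = ∅, so x is NOT a limit point.
  x = η: open {η} ∋ x has {η} ∩ (A ∖ {η}) = ∅, so x is NOT a limit point.
Collecting: A' = {γ, ε}.


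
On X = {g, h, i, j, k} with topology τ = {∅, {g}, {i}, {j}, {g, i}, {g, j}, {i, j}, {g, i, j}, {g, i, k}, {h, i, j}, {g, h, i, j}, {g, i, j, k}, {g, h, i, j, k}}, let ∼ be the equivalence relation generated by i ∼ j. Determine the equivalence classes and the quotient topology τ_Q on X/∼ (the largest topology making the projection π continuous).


X/∼ = {[g], [h], [i=j], [k]}; |τ_Q| = 8.

Equivalence classes: [g], [h], [i=j], [k].
Quotient map π: X → X/∼ sends g ↦ [g], h ↦ [h], i ↦ [i=j], j ↦ [i=j], k ↦ [k].
For each subset V ⊆ X/∼, compute π^{-1}(V) ⊆ X and check whether π^{-1}(V) ∈ τ. V is open in τ_Q iff π^{-1}(V) ∈ τ.
  V = {}: π^{-1}(V) = ∅ ∈ τ ✓.
  V = {[g]}: π^{-1}(V) = {g} ∈ τ ✓.
  V = {[h]}: π^{-1}(V) = {h} ∉ τ ✗.
  V = {[g], [h]}: π^{-1}(V) = {g, h} ∉ τ ✗.
  V = {[i=j]}: π^{-1}(V) = {i, j} ∈ τ ✓.
  V = {[g], [i=j]}: π^{-1}(V) = {g, i, j} ∈ τ ✓.
  V = {[h], [i=j]}: π^{-1}(V) = {h, i, j} ∈ τ ✓.
  V = {[g], [h], [i=j]}: π^{-1}(V) = {g, h, i, j} ∈ τ ✓.
  V = {[k]}: π^{-1}(V) = {k} ∉ τ ✗.
  V = {[g], [k]}: π^{-1}(V) = {g, k} ∉ τ ✗.
  V = {[h], [k]}: π^{-1}(V) = {h, k} ∉ τ ✗.
  V = {[g], [h], [k]}: π^{-1}(V) = {g, h, k} ∉ τ ✗.
  V = {[i=j], [k]}: π^{-1}(V) = {i, j, k} ∉ τ ✗.
  V = {[g], [i=j], [k]}: π^{-1}(V) = {g, i, j, k} ∈ τ ✓.
  V = {[h], [i=j], [k]}: π^{-1}(V) = {h, i, j, k} ∉ τ ✗.
  V = {[g], [h], [i=j], [k]}: π^{-1}(V) = {g, h, i, j, k} ∈ τ ✓.
Open sets in the quotient: τ_Q = {{}, {[g]}, {[i=j]}, {[g], [i=j]}, {[h], [i=j]}, {[g], [h], [i=j]}, {[g], [i=j], [k]}, {[g], [h], [i=j], [k]}} (8 elements).


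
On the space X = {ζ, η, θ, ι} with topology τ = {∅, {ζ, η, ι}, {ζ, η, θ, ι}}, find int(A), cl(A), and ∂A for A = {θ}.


int(A) = ∅, cl(A) = {θ}, ∂A = {θ}.

Closed sets in (X, τ) are complements of opens:
  closed(X, τ) = {∅, {θ}, {ζ, η, θ, ι}}.
int(A) = ⋃ {U ∈ τ : U ⊆ A}. Opens contained in A: ∅.
Taking the union of these: int(A) = ∅.
cl(A) = ⋂ {C closed : A ⊆ C}. Closed sets containing A: {θ}, {ζ, η, θ, ι}.
Intersecting these: cl(A) = {θ}.
∂A = cl(A) ∖ int(A) = {θ} ∖ ∅ = {θ}.


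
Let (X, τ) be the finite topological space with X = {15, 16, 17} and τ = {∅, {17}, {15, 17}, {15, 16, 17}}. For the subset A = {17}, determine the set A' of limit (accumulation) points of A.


A' = {15, 16}

For each x ∈ X, list the open sets U ∈ τ with x ∈ U, then check whether U ∩ (A ∖ {x}) ≠ ∅ for every such U.
  x = 15: opens ∋ x are {15, 17}, {15, 16, 17}; each meets A ∖ {15}, so x IS a limit point.
  x = 16: opens ∋ x are {15, 16, 17}; each meets A ∖ {16}, so x IS a limit point.
  x = 17: open {17} ∋ x has {17} ∩ (A ∖ {17}) = ∅, so x is NOT a limit point.
Collecting: A' = {15, 16}.


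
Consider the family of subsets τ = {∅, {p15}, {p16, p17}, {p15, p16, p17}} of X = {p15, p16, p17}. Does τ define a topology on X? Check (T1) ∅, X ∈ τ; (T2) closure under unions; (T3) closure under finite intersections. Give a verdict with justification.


τ IS a topology on X.

Axiom (T1): ∅ ∈ τ? Yes; X ∈ τ? Yes.
Axiom (T2/T3): check pairwise unions and intersections of members of τ.
All pairwise intersections and unions checked — each lies in τ. Therefore τ satisfies (T1), (T2), (T3): it IS a topology on X.


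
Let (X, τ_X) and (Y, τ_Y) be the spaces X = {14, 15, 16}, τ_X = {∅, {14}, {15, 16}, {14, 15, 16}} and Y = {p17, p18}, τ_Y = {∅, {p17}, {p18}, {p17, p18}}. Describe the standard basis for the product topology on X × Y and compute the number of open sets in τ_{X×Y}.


Basis B = {∅ × ∅, {14} × {p17}, {14} × {p18}, {14} × {p17, p18}, {15, 16} × {p17}, {15, 16} × {p18}, {14, 15, 16} × {p17}, {14, 15, 16} × {p18}, {15, 16} × {p17, p18}, {14, 15, 16} × {p17, p18}}; |τ_{X×Y}| = 16.

Enumerate products U × V with U ∈ τ_X, V ∈ τ_Y (deduplicated):
  ∅ × ∅ = {} (∅)
  {14} × {p17} = {(14,p17)}
  {14} × {p18} = {(14,p18)}
  {14} × {p17, p18} = {(14,p17), (14,p18)}
  {15, 16} × {p17} = {(15,p17), (16,p17)}
  {15, 16} × {p18} = {(15,p18), (16,p18)}
  {14, 15, 16} × {p17} = {(14,p17), (15,p17), (16,p17)}
  {14, 15, 16} × {p18} = {(14,p18), (15,p18), (16,p18)}
  {15, 16} × {p17, p18} = {(15,p17), (15,p18), (16,p17), (16,p18)}
  {14, 15, 16} × {p17, p18} = {(14,p17), (14,p18), (15,p17), (15,p18), (16,p17), (16,p18)}
These 10 distinct sets form the basis B.
Close under arbitrary unions to get τ_{X×Y}; counting gives |τ_{X×Y}| = 16.


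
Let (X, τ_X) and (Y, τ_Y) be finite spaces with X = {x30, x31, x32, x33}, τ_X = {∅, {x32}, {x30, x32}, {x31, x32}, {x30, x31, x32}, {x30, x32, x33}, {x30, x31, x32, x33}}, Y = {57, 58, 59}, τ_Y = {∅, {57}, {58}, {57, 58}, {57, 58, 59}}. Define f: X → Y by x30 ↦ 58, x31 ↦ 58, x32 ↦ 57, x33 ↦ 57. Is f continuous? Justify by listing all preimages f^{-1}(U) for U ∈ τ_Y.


f is NOT continuous.

Compute f^{-1}(U) for each U ∈ τ_Y:
  U = ∅: f^{-1}(U) = ∅ ∈ τ_X ✓.
  U = {57}: f^{-1}(U) = {x32, x33} ∉ τ_X ✗.
  U = {58}: f^{-1}(U) = {x30, x31} ∉ τ_X ✗.
  U = {57, 58}: f^{-1}(U) = {x30, x31, x32, x33} ∈ τ_X ✓.
  U = {57, 58, 59}: f^{-1}(U) = {x30, x31, x32, x33} ∈ τ_X ✓.
Found U = {57} with f^{-1}(U) = {x32, x33} not in τ_X. Therefore f is NOT continuous.


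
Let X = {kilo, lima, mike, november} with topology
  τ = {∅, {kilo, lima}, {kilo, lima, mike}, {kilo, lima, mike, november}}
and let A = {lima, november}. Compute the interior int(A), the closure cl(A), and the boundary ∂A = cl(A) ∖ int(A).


int(A) = ∅, cl(A) = {kilo, lima, mike, november}, ∂A = {kilo, lima, mike, november}.

Closed sets in (X, τ) are complements of opens:
  closed(X, τ) = {∅, {november}, {mike, november}, {kilo, lima, mike, november}}.
int(A) = ⋃ {U ∈ τ : U ⊆ A}. Opens contained in A: ∅.
Taking the union of these: int(A) = ∅.
cl(A) = ⋂ {C closed : A ⊆ C}. Closed sets containing A: {kilo, lima, mike, november}.
Intersecting these: cl(A) = {kilo, lima, mike, november}.
∂A = cl(A) ∖ int(A) = {kilo, lima, mike, november} ∖ ∅ = {kilo, lima, mike, november}.


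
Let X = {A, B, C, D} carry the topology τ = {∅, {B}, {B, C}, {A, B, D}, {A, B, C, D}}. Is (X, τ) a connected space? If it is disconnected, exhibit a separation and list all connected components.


(X, τ) is connected.

Find clopen sets (U ∈ τ with X ∖ U ∈ τ):
  U = ∅, X ∖ U = {A, B, C, D} — both open, so U is clopen.
  U = {A, B, C, D}, X ∖ U = ∅ — both open, so U is clopen.
Only trivial clopens (∅ and X) exist, so (X, τ) is connected.
Compute connected components by grouping points that agree on all clopens:
  component: {A, B, C, D}


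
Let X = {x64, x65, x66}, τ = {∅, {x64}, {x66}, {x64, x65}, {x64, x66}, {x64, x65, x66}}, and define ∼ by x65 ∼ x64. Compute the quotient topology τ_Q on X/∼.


X/∼ = {[x64=x65], [x66]}; |τ_Q| = 4.

Equivalence classes: [x64=x65], [x66].
Quotient map π: X → X/∼ sends x64 ↦ [x64=x65], x65 ↦ [x64=x65], x66 ↦ [x66].
For each subset V ⊆ X/∼, compute π^{-1}(V) ⊆ X and check whether π^{-1}(V) ∈ τ. V is open in τ_Q iff π^{-1}(V) ∈ τ.
  V = {}: π^{-1}(V) = ∅ ∈ τ ✓.
  V = {[x64=x65]}: π^{-1}(V) = {x64, x65} ∈ τ ✓.
  V = {[x66]}: π^{-1}(V) = {x66} ∈ τ ✓.
  V = {[x64=x65], [x66]}: π^{-1}(V) = {x64, x65, x66} ∈ τ ✓.
Open sets in the quotient: τ_Q = {{}, {[x64=x65]}, {[x66]}, {[x64=x65], [x66]}} (4 elements).


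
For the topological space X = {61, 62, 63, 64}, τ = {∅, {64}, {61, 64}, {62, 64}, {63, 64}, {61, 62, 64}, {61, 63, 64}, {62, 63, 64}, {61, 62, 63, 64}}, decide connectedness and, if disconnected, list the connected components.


(X, τ) is connected.

Find clopen sets (U ∈ τ with X ∖ U ∈ τ):
  U = ∅, X ∖ U = {61, 62, 63, 64} — both open, so U is clopen.
  U = {61, 62, 63, 64}, X ∖ U = ∅ — both open, so U is clopen.
Only trivial clopens (∅ and X) exist, so (X, τ) is connected.
Compute connected components by grouping points that agree on all clopens:
  component: {61, 62, 63, 64}


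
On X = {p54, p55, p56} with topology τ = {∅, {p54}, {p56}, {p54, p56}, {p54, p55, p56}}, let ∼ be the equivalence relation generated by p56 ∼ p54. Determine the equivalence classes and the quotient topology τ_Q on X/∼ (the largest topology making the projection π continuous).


X/∼ = {[p54=p56], [p55]}; |τ_Q| = 3.

Equivalence classes: [p54=p56], [p55].
Quotient map π: X → X/∼ sends p54 ↦ [p54=p56], p55 ↦ [p55], p56 ↦ [p54=p56].
For each subset V ⊆ X/∼, compute π^{-1}(V) ⊆ X and check whether π^{-1}(V) ∈ τ. V is open in τ_Q iff π^{-1}(V) ∈ τ.
  V = {}: π^{-1}(V) = ∅ ∈ τ ✓.
  V = {[p54=p56]}: π^{-1}(V) = {p54, p56} ∈ τ ✓.
  V = {[p55]}: π^{-1}(V) = {p55} ∉ τ ✗.
  V = {[p54=p56], [p55]}: π^{-1}(V) = {p54, p55, p56} ∈ τ ✓.
Open sets in the quotient: τ_Q = {{}, {[p54=p56]}, {[p54=p56], [p55]}} (3 elements).


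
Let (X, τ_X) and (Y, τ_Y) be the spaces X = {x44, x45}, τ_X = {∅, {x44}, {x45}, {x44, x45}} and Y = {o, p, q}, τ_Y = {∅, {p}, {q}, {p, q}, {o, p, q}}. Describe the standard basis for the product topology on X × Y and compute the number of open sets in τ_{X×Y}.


Basis B = {∅ × ∅, {x44} × {p}, {x44} × {q}, {x45} × {p}, {x45} × {q}, {x44} × {p, q}, {x44, x45} × {p}, {x44, x45} × {q}, {x45} × {p, q}, {x44} × {o, p, q}, {x45} × {o, p, q}, {x44, x45} × {p, q}, {x44, x45} × {o, p, q}}; |τ_{X×Y}| = 25.

Enumerate products U × V with U ∈ τ_X, V ∈ τ_Y (deduplicated):
  ∅ × ∅ = {} (∅)
  {x44} × {p} = {(x44,p)}
  {x44} × {q} = {(x44,q)}
  {x45} × {p} = {(x45,p)}
  {x45} × {q} = {(x45,q)}
  {x44} × {p, q} = {(x44,p), (x44,q)}
  {x44, x45} × {p} = {(x44,p), (x45,p)}
  {x44, x45} × {q} = {(x44,q), (x45,q)}
  {x45} × {p, q} = {(x45,p), (x45,q)}
  {x44} × {o, p, q} = {(x44,o), (x44,p), (x44,q)}
  {x45} × {o, p, q} = {(x45,o), (x45,p), (x45,q)}
  {x44, x45} × {p, q} = {(x44,p), (x44,q), (x45,p), (x45,q)}
  {x44, x45} × {o, p, q} = {(x44,o), (x44,p), (x44,q), (x45,o), (x45,p), (x45,q)}
These 13 distinct sets form the basis B.
Close under arbitrary unions to get τ_{X×Y}; counting gives |τ_{X×Y}| = 25.


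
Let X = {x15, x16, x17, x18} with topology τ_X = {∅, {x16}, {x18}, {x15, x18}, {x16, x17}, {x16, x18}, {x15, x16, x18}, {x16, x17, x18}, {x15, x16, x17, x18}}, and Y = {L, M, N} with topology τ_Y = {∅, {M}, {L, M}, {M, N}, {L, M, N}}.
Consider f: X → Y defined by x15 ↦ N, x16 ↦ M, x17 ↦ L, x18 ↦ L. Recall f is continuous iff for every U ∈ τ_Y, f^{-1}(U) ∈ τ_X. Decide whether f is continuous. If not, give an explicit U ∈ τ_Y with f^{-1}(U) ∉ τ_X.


f is NOT continuous.

Compute f^{-1}(U) for each U ∈ τ_Y:
  U = ∅: f^{-1}(U) = ∅ ∈ τ_X ✓.
  U = {M}: f^{-1}(U) = {x16} ∈ τ_X ✓.
  U = {L, M}: f^{-1}(U) = {x16, x17, x18} ∈ τ_X ✓.
  U = {M, N}: f^{-1}(U) = {x15, x16} ∉ τ_X ✗.
  U = {L, M, N}: f^{-1}(U) = {x15, x16, x17, x18} ∈ τ_X ✓.
Found U = {M, N} with f^{-1}(U) = {x15, x16} not in τ_X. Therefore f is NOT continuous.


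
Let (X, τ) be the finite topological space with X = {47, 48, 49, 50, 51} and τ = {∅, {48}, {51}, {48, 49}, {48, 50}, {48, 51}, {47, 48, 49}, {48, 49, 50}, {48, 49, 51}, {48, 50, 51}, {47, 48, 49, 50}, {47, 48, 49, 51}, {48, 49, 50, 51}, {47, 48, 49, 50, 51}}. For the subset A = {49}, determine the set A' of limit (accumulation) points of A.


A' = {47}

For each x ∈ X, list the open sets U ∈ τ with x ∈ U, then check whether U ∩ (A ∖ {x}) ≠ ∅ for every such U.
  x = 47: opens ∋ x are {47, 48, 49}, {47, 48, 49, 50}, {47, 48, 49, 51}, {47, 48, 49, 50, 51}; each meets A ∖ {47}, so x IS a limit point.
  x = 48: open {48} ∋ x has {48} ∩ (A ∖ {48}) = ∅, so x is NOT a limit point.
  x = 49: open {48, 49} ∋ x has {48, 49} ∩ (A ∖ {49}) = ∅, so x is NOT a limit point.
  x = 50: open {48, 50} ∋ x has {48, 50} ∩ (A ∖ {50}) = ∅, so x is NOT a limit point.
  x = 51: open {51} ∋ x has {51} ∩ (A ∖ {51}) = ∅, so x is NOT a limit point.
Collecting: A' = {47}.
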